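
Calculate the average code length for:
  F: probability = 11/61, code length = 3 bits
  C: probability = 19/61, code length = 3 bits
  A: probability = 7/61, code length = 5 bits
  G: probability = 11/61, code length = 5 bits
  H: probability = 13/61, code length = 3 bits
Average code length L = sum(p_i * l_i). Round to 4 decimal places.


Weighted contributions p_i * l_i:
  F: (11/61) * 3 = 33/61
  C: (19/61) * 3 = 57/61
  A: (7/61) * 5 = 35/61
  G: (11/61) * 5 = 55/61
  H: (13/61) * 3 = 39/61
Sum = (33 + 57 + 35 + 55 + 39)/61 = 219/61

L = 219/61 = 3.5902 bits/symbol


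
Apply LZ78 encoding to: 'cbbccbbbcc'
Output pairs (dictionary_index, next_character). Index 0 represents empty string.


LZ78 encoding steps:
Dictionary: {0: ''}
Step 1: w='' (idx 0), next='c' -> output (0, 'c'), add 'c' as idx 1
Step 2: w='' (idx 0), next='b' -> output (0, 'b'), add 'b' as idx 2
Step 3: w='b' (idx 2), next='c' -> output (2, 'c'), add 'bc' as idx 3
Step 4: w='c' (idx 1), next='b' -> output (1, 'b'), add 'cb' as idx 4
Step 5: w='b' (idx 2), next='b' -> output (2, 'b'), add 'bb' as idx 5
Step 6: w='c' (idx 1), next='c' -> output (1, 'c'), add 'cc' as idx 6


Encoded: [(0, 'c'), (0, 'b'), (2, 'c'), (1, 'b'), (2, 'b'), (1, 'c')]


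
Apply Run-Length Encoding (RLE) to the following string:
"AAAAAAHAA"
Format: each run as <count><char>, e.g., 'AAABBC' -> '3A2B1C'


Scanning runs left to right:
  i=0: run of 'A' x 6 -> '6A'
  i=6: run of 'H' x 1 -> '1H'
  i=7: run of 'A' x 2 -> '2A'

RLE = 6A1H2A


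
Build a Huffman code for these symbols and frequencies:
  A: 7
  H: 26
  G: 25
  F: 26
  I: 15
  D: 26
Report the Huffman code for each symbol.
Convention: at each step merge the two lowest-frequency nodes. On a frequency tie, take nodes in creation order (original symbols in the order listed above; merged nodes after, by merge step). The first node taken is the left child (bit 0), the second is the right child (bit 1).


Huffman tree construction:
Step 1: Merge A(7) + I(15) = 22
Step 2: Merge (A+I)(22) + G(25) = 47
Step 3: Merge H(26) + F(26) = 52
Step 4: Merge D(26) + ((A+I)+G)(47) = 73
Step 5: Merge (H+F)(52) + (D+((A+I)+G))(73) = 125
Read each symbol's code off the tree from the root (left child = 0, right child = 1).

Codes:
  A: 1100 (length 4)
  H: 00 (length 2)
  G: 111 (length 3)
  F: 01 (length 2)
  I: 1101 (length 4)
  D: 10 (length 2)
Average code length: 319/125 = 2.5520 bits/symbol


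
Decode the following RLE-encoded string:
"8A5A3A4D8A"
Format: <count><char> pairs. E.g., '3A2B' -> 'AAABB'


Expanding each <count><char> pair:
  8A -> 'AAAAAAAA'
  5A -> 'AAAAA'
  3A -> 'AAA'
  4D -> 'DDDD'
  8A -> 'AAAAAAAA'

Decoded = AAAAAAAAAAAAAAAADDDDAAAAAAAA


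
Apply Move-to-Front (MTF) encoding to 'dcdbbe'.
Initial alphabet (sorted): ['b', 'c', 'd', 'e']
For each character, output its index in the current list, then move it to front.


MTF encoding:
'd': index 2 in ['b', 'c', 'd', 'e'] -> ['d', 'b', 'c', 'e']
'c': index 2 in ['d', 'b', 'c', 'e'] -> ['c', 'd', 'b', 'e']
'd': index 1 in ['c', 'd', 'b', 'e'] -> ['d', 'c', 'b', 'e']
'b': index 2 in ['d', 'c', 'b', 'e'] -> ['b', 'd', 'c', 'e']
'b': index 0 in ['b', 'd', 'c', 'e'] -> ['b', 'd', 'c', 'e']
'e': index 3 in ['b', 'd', 'c', 'e'] -> ['e', 'b', 'd', 'c']


Output: [2, 2, 1, 2, 0, 3]


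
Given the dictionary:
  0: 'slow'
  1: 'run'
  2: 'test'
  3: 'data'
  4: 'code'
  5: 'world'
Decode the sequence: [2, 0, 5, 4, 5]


Look up each index in the dictionary:
  2 -> 'test'
  0 -> 'slow'
  5 -> 'world'
  4 -> 'code'
  5 -> 'world'

Decoded: "test slow world code world"


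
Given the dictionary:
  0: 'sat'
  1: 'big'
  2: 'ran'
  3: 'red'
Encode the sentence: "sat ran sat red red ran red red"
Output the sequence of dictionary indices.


Look up each word in the dictionary:
  'sat' -> 0
  'ran' -> 2
  'sat' -> 0
  'red' -> 3
  'red' -> 3
  'ran' -> 2
  'red' -> 3
  'red' -> 3

Encoded: [0, 2, 0, 3, 3, 2, 3, 3]


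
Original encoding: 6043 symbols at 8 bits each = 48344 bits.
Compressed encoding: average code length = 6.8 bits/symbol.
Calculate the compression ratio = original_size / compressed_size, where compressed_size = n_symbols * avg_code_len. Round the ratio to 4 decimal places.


original_size = n_symbols * orig_bits = 6043 * 8 = 48344 bits
compressed_size = n_symbols * avg_code_len = 6043 * 6.8 = 41092.4 bits
ratio = original_size / compressed_size = 48344 / 41092.4 = 1.1765

Compression ratio = 1.1765


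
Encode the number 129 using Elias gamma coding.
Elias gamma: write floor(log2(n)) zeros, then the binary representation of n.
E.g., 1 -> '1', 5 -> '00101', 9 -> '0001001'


num_bits = floor(log2(129)) + 1 = 8
leading_zeros = num_bits - 1 = 7
binary(129) = 10000001

Elias gamma(129) = '0000000' + '10000001' = 000000010000001 (15 bits)


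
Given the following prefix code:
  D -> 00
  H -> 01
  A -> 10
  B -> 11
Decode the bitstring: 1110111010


Decoding step by step:
Bits 11 -> B
Bits 10 -> A
Bits 11 -> B
Bits 10 -> A
Bits 10 -> A


Decoded message: BABAA


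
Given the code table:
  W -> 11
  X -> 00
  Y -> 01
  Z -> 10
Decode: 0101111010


Decoding:
01 -> Y
01 -> Y
11 -> W
10 -> Z
10 -> Z


Result: YYWZZ


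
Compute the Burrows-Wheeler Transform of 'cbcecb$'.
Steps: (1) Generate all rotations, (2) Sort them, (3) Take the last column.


Rotations (sorted):
  0: $cbcecb -> last char: b
  1: b$cbcec -> last char: c
  2: bcecb$c -> last char: c
  3: cb$cbce -> last char: e
  4: cbcecb$ -> last char: $
  5: cecb$cb -> last char: b
  6: ecb$cbc -> last char: c


BWT = bcce$bc


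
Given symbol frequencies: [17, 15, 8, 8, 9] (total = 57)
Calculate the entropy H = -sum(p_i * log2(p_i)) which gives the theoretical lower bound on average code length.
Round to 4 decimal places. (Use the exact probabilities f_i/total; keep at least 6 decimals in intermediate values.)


Per-symbol terms -p_i * log2(p_i) with p_i = f_i/57:
  p = 17/57 = 0.298246: log2(p) = -1.745427, -p*log2(p) = 0.520566
  p = 15/57 = 0.263158: log2(p) = -1.925999, -p*log2(p) = 0.506842
  p = 8/57 = 0.140351: log2(p) = -2.832890, -p*log2(p) = 0.397599
  p = 8/57 = 0.140351: log2(p) = -2.832890, -p*log2(p) = 0.397599
  p = 9/57 = 0.157895: log2(p) = -2.662965, -p*log2(p) = 0.420468
H = 0.520566 + 0.506842 + 0.397599 + 0.397599 + 0.420468 = 2.243074

H = 2.2431 bits/symbol


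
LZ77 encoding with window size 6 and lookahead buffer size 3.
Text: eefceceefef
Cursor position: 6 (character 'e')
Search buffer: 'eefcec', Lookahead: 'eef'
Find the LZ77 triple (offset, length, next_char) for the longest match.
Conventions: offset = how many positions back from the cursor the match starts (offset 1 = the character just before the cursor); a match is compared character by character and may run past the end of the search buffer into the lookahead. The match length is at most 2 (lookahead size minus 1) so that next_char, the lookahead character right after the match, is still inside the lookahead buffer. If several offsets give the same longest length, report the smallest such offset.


Try each offset into the search buffer:
  offset=1 (pos 5, char 'c'): match length 0
  offset=2 (pos 4, char 'e'): match length 1
  offset=3 (pos 3, char 'c'): match length 0
  offset=4 (pos 2, char 'f'): match length 0
  offset=5 (pos 1, char 'e'): match length 1
  offset=6 (pos 0, char 'e'): match length 2
Longest match has length 2 at offset 6.
next_char = character at position 6 + 2 = 8 -> 'f'

Best match: offset=6, length=2 (matching 'ee' starting at position 0)
LZ77 triple: (6, 2, 'f')


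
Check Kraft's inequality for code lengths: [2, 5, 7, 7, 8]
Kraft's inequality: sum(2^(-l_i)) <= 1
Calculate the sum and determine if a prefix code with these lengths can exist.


Sum = 2^(-2) + 2^(-5) + 2^(-7) + 2^(-7) + 2^(-8)
    = 0.25 + 0.03125 + 0.0078125 + 0.0078125 + 0.00390625
    = 77/256 = 0.30078125
Since 0.30078125 <= 1, Kraft's inequality IS satisfied.
A prefix code with these lengths CAN exist.

Kraft sum = 0.30078125. Satisfied.


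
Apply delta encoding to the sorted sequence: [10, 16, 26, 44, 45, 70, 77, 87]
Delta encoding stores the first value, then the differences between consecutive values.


First value: 10
Deltas:
  16 - 10 = 6
  26 - 16 = 10
  44 - 26 = 18
  45 - 44 = 1
  70 - 45 = 25
  77 - 70 = 7
  87 - 77 = 10


Delta encoded: [10, 6, 10, 18, 1, 25, 7, 10]


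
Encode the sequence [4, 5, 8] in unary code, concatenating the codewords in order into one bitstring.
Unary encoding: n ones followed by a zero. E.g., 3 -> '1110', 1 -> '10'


Encode each number as n ones followed by a terminating 0:
  4 -> 11110 (5 bits)
  5 -> 111110 (6 bits)
  8 -> 111111110 (9 bits)
Total length = 5 + 6 + 9 = 20 bits.

Unary([4, 5, 8]) = 11110111110111111110 (20 bits)


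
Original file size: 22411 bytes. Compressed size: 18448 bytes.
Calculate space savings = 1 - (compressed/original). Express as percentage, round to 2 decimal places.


ratio = compressed/original = 18448/22411 = 0.823167
savings = 1 - ratio = 1 - 0.823167 = 0.176833
as a percentage: 0.176833 * 100 = 17.68%

Space savings = 1 - 18448/22411 = 17.68%


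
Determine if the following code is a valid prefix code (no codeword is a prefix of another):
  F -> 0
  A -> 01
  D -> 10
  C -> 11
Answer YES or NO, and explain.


Checking each pair (does one codeword prefix another?):
  F='0' vs A='01': prefix -- VIOLATION

NO -- this is NOT a valid prefix code. F (0) is a prefix of A (01).


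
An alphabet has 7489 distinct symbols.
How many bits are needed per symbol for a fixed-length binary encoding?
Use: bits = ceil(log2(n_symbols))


log2(7489) = 12.8706
Bracket: 2^12 = 4096 < 7489 <= 2^13 = 8192
So ceil(log2(7489)) = 13

bits = ceil(log2(7489)) = ceil(12.8706) = 13 bits


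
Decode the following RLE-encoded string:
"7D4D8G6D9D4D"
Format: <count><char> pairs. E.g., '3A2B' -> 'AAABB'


Expanding each <count><char> pair:
  7D -> 'DDDDDDD'
  4D -> 'DDDD'
  8G -> 'GGGGGGGG'
  6D -> 'DDDDDD'
  9D -> 'DDDDDDDDD'
  4D -> 'DDDD'

Decoded = DDDDDDDDDDDGGGGGGGGDDDDDDDDDDDDDDDDDDD


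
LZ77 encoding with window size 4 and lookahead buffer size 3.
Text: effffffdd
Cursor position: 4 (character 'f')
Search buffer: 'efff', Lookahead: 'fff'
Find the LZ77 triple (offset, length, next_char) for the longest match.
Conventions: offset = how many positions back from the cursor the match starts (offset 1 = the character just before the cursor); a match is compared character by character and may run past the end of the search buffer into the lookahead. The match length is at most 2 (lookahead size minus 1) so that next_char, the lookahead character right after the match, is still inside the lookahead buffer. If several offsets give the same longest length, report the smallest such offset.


Try each offset into the search buffer:
  offset=1 (pos 3, char 'f'): match length 2
  offset=2 (pos 2, char 'f'): match length 2
  offset=3 (pos 1, char 'f'): match length 2
  offset=4 (pos 0, char 'e'): match length 0
Longest match has length 2, found at offsets 1, 2, 3; take the smallest, offset 1.
next_char = character at position 4 + 2 = 6 -> 'f'

Best match: offset=1, length=2 (matching 'ff' starting at position 3)
LZ77 triple: (1, 2, 'f')


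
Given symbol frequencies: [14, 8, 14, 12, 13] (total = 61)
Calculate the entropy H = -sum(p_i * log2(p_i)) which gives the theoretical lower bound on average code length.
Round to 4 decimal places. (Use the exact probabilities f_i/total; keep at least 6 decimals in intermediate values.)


Per-symbol terms -p_i * log2(p_i) with p_i = f_i/61:
  p = 14/61 = 0.229508: log2(p) = -2.123382, -p*log2(p) = 0.487334
  p = 8/61 = 0.131148: log2(p) = -2.930737, -p*log2(p) = 0.384359
  p = 14/61 = 0.229508: log2(p) = -2.123382, -p*log2(p) = 0.487334
  p = 12/61 = 0.196721: log2(p) = -2.345775, -p*log2(p) = 0.461464
  p = 13/61 = 0.213115: log2(p) = -2.230298, -p*log2(p) = 0.475309
H = 0.487334 + 0.384359 + 0.487334 + 0.461464 + 0.475309 = 2.295800

H = 2.2958 bits/symbol


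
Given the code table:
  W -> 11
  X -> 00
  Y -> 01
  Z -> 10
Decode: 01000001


Decoding:
01 -> Y
00 -> X
00 -> X
01 -> Y


Result: YXXY


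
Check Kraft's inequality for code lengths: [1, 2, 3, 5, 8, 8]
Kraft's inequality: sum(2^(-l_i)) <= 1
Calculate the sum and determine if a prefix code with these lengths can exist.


Sum = 2^(-1) + 2^(-2) + 2^(-3) + 2^(-5) + 2^(-8) + 2^(-8)
    = 0.5 + 0.25 + 0.125 + 0.03125 + 0.00390625 + 0.00390625
    = 234/256 = 0.9140625
Since 0.9140625 <= 1, Kraft's inequality IS satisfied.
A prefix code with these lengths CAN exist.

Kraft sum = 0.9140625. Satisfied.


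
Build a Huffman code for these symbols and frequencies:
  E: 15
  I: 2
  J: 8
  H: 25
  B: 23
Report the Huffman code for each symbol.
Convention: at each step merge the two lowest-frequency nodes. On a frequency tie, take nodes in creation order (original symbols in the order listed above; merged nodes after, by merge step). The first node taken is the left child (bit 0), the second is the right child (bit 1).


Huffman tree construction:
Step 1: Merge I(2) + J(8) = 10
Step 2: Merge (I+J)(10) + E(15) = 25
Step 3: Merge B(23) + H(25) = 48
Step 4: Merge ((I+J)+E)(25) + (B+H)(48) = 73
Read each symbol's code off the tree from the root (left child = 0, right child = 1).

Codes:
  E: 01 (length 2)
  I: 000 (length 3)
  J: 001 (length 3)
  H: 11 (length 2)
  B: 10 (length 2)
Average code length: 156/73 = 2.1370 bits/symbol


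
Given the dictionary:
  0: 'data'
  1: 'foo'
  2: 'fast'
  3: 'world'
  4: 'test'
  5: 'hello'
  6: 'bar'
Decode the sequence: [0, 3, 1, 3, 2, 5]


Look up each index in the dictionary:
  0 -> 'data'
  3 -> 'world'
  1 -> 'foo'
  3 -> 'world'
  2 -> 'fast'
  5 -> 'hello'

Decoded: "data world foo world fast hello"


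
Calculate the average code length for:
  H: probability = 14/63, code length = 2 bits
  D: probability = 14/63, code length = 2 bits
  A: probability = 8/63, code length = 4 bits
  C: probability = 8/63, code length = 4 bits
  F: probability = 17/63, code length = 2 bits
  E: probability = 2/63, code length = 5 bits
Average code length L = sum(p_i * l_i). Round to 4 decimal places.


Weighted contributions p_i * l_i:
  H: (14/63) * 2 = 28/63
  D: (14/63) * 2 = 28/63
  A: (8/63) * 4 = 32/63
  C: (8/63) * 4 = 32/63
  F: (17/63) * 2 = 34/63
  E: (2/63) * 5 = 10/63
Sum = (28 + 28 + 32 + 32 + 34 + 10)/63 = 164/63

L = 164/63 = 2.6032 bits/symbol


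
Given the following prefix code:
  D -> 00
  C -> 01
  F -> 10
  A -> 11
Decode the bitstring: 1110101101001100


Decoding step by step:
Bits 11 -> A
Bits 10 -> F
Bits 10 -> F
Bits 11 -> A
Bits 01 -> C
Bits 00 -> D
Bits 11 -> A
Bits 00 -> D


Decoded message: AFFACDAD


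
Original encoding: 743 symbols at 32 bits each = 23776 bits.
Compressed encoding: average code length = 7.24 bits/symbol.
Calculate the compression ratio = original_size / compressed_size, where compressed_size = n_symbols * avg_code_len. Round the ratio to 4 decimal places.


original_size = n_symbols * orig_bits = 743 * 32 = 23776 bits
compressed_size = n_symbols * avg_code_len = 743 * 7.24 = 5379.32 bits
ratio = original_size / compressed_size = 23776 / 5379.32 = 4.4199

Compression ratio = 4.4199


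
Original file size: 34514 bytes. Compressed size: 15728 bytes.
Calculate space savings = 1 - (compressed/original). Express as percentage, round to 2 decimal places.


ratio = compressed/original = 15728/34514 = 0.455699
savings = 1 - ratio = 1 - 0.455699 = 0.544301
as a percentage: 0.544301 * 100 = 54.43%

Space savings = 1 - 15728/34514 = 54.43%


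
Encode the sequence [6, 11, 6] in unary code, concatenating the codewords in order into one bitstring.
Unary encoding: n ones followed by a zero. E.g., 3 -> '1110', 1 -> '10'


Encode each number as n ones followed by a terminating 0:
  6 -> 1111110 (7 bits)
  11 -> 111111111110 (12 bits)
  6 -> 1111110 (7 bits)
Total length = 7 + 12 + 7 = 26 bits.

Unary([6, 11, 6]) = 11111101111111111101111110 (26 bits)


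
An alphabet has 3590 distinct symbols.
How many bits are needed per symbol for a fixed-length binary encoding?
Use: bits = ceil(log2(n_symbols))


log2(3590) = 11.8098
Bracket: 2^11 = 2048 < 3590 <= 2^12 = 4096
So ceil(log2(3590)) = 12

bits = ceil(log2(3590)) = ceil(11.8098) = 12 bits


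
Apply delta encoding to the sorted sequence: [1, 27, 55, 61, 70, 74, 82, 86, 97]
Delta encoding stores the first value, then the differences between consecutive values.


First value: 1
Deltas:
  27 - 1 = 26
  55 - 27 = 28
  61 - 55 = 6
  70 - 61 = 9
  74 - 70 = 4
  82 - 74 = 8
  86 - 82 = 4
  97 - 86 = 11


Delta encoded: [1, 26, 28, 6, 9, 4, 8, 4, 11]


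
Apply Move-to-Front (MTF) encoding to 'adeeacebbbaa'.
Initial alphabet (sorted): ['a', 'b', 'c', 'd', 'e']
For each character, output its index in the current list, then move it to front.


MTF encoding:
'a': index 0 in ['a', 'b', 'c', 'd', 'e'] -> ['a', 'b', 'c', 'd', 'e']
'd': index 3 in ['a', 'b', 'c', 'd', 'e'] -> ['d', 'a', 'b', 'c', 'e']
'e': index 4 in ['d', 'a', 'b', 'c', 'e'] -> ['e', 'd', 'a', 'b', 'c']
'e': index 0 in ['e', 'd', 'a', 'b', 'c'] -> ['e', 'd', 'a', 'b', 'c']
'a': index 2 in ['e', 'd', 'a', 'b', 'c'] -> ['a', 'e', 'd', 'b', 'c']
'c': index 4 in ['a', 'e', 'd', 'b', 'c'] -> ['c', 'a', 'e', 'd', 'b']
'e': index 2 in ['c', 'a', 'e', 'd', 'b'] -> ['e', 'c', 'a', 'd', 'b']
'b': index 4 in ['e', 'c', 'a', 'd', 'b'] -> ['b', 'e', 'c', 'a', 'd']
'b': index 0 in ['b', 'e', 'c', 'a', 'd'] -> ['b', 'e', 'c', 'a', 'd']
'b': index 0 in ['b', 'e', 'c', 'a', 'd'] -> ['b', 'e', 'c', 'a', 'd']
'a': index 3 in ['b', 'e', 'c', 'a', 'd'] -> ['a', 'b', 'e', 'c', 'd']
'a': index 0 in ['a', 'b', 'e', 'c', 'd'] -> ['a', 'b', 'e', 'c', 'd']


Output: [0, 3, 4, 0, 2, 4, 2, 4, 0, 0, 3, 0]


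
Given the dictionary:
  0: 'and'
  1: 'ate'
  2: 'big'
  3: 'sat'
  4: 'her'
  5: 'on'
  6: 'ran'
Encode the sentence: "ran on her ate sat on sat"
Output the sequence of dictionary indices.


Look up each word in the dictionary:
  'ran' -> 6
  'on' -> 5
  'her' -> 4
  'ate' -> 1
  'sat' -> 3
  'on' -> 5
  'sat' -> 3

Encoded: [6, 5, 4, 1, 3, 5, 3]


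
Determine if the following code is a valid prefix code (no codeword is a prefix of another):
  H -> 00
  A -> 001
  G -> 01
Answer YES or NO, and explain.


Checking each pair (does one codeword prefix another?):
  H='00' vs A='001': prefix -- VIOLATION

NO -- this is NOT a valid prefix code. H (00) is a prefix of A (001).


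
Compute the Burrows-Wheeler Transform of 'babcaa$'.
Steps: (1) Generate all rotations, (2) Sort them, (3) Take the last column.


Rotations (sorted):
  0: $babcaa -> last char: a
  1: a$babca -> last char: a
  2: aa$babc -> last char: c
  3: abcaa$b -> last char: b
  4: babcaa$ -> last char: $
  5: bcaa$ba -> last char: a
  6: caa$bab -> last char: b


BWT = aacb$ab


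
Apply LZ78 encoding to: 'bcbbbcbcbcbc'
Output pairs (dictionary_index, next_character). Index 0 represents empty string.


LZ78 encoding steps:
Dictionary: {0: ''}
Step 1: w='' (idx 0), next='b' -> output (0, 'b'), add 'b' as idx 1
Step 2: w='' (idx 0), next='c' -> output (0, 'c'), add 'c' as idx 2
Step 3: w='b' (idx 1), next='b' -> output (1, 'b'), add 'bb' as idx 3
Step 4: w='b' (idx 1), next='c' -> output (1, 'c'), add 'bc' as idx 4
Step 5: w='bc' (idx 4), next='b' -> output (4, 'b'), add 'bcb' as idx 5
Step 6: w='c' (idx 2), next='b' -> output (2, 'b'), add 'cb' as idx 6
Step 7: w='c' (idx 2), end of input -> output (2, '')


Encoded: [(0, 'b'), (0, 'c'), (1, 'b'), (1, 'c'), (4, 'b'), (2, 'b'), (2, '')]


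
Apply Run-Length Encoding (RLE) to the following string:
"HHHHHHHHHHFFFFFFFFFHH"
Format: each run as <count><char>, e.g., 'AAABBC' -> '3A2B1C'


Scanning runs left to right:
  i=0: run of 'H' x 10 -> '10H'
  i=10: run of 'F' x 9 -> '9F'
  i=19: run of 'H' x 2 -> '2H'

RLE = 10H9F2H


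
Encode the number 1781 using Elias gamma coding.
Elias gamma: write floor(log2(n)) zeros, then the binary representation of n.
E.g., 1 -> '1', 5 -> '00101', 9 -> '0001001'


num_bits = floor(log2(1781)) + 1 = 11
leading_zeros = num_bits - 1 = 10
binary(1781) = 11011110101

Elias gamma(1781) = '0000000000' + '11011110101' = 000000000011011110101 (21 bits)


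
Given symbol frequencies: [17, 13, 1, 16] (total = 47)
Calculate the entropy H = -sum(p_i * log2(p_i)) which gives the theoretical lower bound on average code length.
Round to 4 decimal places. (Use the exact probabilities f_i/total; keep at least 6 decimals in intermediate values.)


Per-symbol terms -p_i * log2(p_i) with p_i = f_i/47:
  p = 17/47 = 0.361702: log2(p) = -1.467126, -p*log2(p) = 0.530663
  p = 13/47 = 0.276596: log2(p) = -1.854149, -p*log2(p) = 0.512850
  p = 1/47 = 0.021277: log2(p) = -5.554589, -p*log2(p) = 0.118183
  p = 16/47 = 0.340426: log2(p) = -1.554589, -p*log2(p) = 0.529222
H = 0.530663 + 0.512850 + 0.118183 + 0.529222 = 1.690918

H = 1.6909 bits/symbol


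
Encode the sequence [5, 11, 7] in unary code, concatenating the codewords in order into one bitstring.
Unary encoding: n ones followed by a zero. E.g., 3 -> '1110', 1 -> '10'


Encode each number as n ones followed by a terminating 0:
  5 -> 111110 (6 bits)
  11 -> 111111111110 (12 bits)
  7 -> 11111110 (8 bits)
Total length = 6 + 12 + 8 = 26 bits.

Unary([5, 11, 7]) = 11111011111111111011111110 (26 bits)


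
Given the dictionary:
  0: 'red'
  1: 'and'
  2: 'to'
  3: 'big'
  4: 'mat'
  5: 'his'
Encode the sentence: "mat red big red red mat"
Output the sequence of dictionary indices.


Look up each word in the dictionary:
  'mat' -> 4
  'red' -> 0
  'big' -> 3
  'red' -> 0
  'red' -> 0
  'mat' -> 4

Encoded: [4, 0, 3, 0, 0, 4]


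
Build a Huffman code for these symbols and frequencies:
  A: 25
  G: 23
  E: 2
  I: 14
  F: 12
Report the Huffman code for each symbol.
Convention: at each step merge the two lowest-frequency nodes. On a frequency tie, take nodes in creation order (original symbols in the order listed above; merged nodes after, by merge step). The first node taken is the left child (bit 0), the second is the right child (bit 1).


Huffman tree construction:
Step 1: Merge E(2) + F(12) = 14
Step 2: Merge I(14) + (E+F)(14) = 28
Step 3: Merge G(23) + A(25) = 48
Step 4: Merge (I+(E+F))(28) + (G+A)(48) = 76
Read each symbol's code off the tree from the root (left child = 0, right child = 1).

Codes:
  A: 11 (length 2)
  G: 10 (length 2)
  E: 010 (length 3)
  I: 00 (length 2)
  F: 011 (length 3)
Average code length: 166/76 = 2.1842 bits/symbol


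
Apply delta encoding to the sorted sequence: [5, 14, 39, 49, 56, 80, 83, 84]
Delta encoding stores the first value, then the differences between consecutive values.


First value: 5
Deltas:
  14 - 5 = 9
  39 - 14 = 25
  49 - 39 = 10
  56 - 49 = 7
  80 - 56 = 24
  83 - 80 = 3
  84 - 83 = 1


Delta encoded: [5, 9, 25, 10, 7, 24, 3, 1]


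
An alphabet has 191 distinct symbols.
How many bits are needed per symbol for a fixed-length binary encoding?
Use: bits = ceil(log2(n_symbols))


log2(191) = 7.5774
Bracket: 2^7 = 128 < 191 <= 2^8 = 256
So ceil(log2(191)) = 8

bits = ceil(log2(191)) = ceil(7.5774) = 8 bits


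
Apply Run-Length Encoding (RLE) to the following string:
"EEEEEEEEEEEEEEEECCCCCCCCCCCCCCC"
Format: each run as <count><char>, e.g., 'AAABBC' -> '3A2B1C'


Scanning runs left to right:
  i=0: run of 'E' x 16 -> '16E'
  i=16: run of 'C' x 15 -> '15C'

RLE = 16E15C


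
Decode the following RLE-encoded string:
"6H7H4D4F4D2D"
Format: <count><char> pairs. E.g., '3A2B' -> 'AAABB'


Expanding each <count><char> pair:
  6H -> 'HHHHHH'
  7H -> 'HHHHHHH'
  4D -> 'DDDD'
  4F -> 'FFFF'
  4D -> 'DDDD'
  2D -> 'DD'

Decoded = HHHHHHHHHHHHHDDDDFFFFDDDDDD


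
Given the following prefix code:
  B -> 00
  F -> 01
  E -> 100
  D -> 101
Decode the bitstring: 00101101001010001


Decoding step by step:
Bits 00 -> B
Bits 101 -> D
Bits 101 -> D
Bits 00 -> B
Bits 101 -> D
Bits 00 -> B
Bits 01 -> F


Decoded message: BDDBDBF


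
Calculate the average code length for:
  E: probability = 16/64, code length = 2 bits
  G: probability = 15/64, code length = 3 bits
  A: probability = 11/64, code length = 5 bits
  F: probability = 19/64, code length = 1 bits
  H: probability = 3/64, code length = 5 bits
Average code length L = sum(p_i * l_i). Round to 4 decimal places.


Weighted contributions p_i * l_i:
  E: (16/64) * 2 = 32/64
  G: (15/64) * 3 = 45/64
  A: (11/64) * 5 = 55/64
  F: (19/64) * 1 = 19/64
  H: (3/64) * 5 = 15/64
Sum = (32 + 45 + 55 + 19 + 15)/64 = 166/64

L = 166/64 = 2.5938 bits/symbol


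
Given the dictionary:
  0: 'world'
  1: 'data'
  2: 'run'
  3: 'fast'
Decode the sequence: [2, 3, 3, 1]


Look up each index in the dictionary:
  2 -> 'run'
  3 -> 'fast'
  3 -> 'fast'
  1 -> 'data'

Decoded: "run fast fast data"


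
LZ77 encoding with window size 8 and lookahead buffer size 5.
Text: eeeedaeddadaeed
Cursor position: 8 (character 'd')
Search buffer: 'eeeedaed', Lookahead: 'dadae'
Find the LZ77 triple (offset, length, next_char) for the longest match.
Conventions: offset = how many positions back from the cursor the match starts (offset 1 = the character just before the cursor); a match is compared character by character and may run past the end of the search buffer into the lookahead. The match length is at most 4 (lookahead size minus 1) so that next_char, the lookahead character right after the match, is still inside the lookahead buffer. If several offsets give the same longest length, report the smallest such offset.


Try each offset into the search buffer:
  offset=1 (pos 7, char 'd'): match length 1
  offset=2 (pos 6, char 'e'): match length 0
  offset=3 (pos 5, char 'a'): match length 0
  offset=4 (pos 4, char 'd'): match length 2
  offset=5 (pos 3, char 'e'): match length 0
  offset=6 (pos 2, char 'e'): match length 0
  offset=7 (pos 1, char 'e'): match length 0
  offset=8 (pos 0, char 'e'): match length 0
Longest match has length 2 at offset 4.
next_char = character at position 8 + 2 = 10 -> 'd'

Best match: offset=4, length=2 (matching 'da' starting at position 4)
LZ77 triple: (4, 2, 'd')


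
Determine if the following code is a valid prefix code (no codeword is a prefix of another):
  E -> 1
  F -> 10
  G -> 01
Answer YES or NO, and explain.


Checking each pair (does one codeword prefix another?):
  E='1' vs F='10': prefix -- VIOLATION

NO -- this is NOT a valid prefix code. E (1) is a prefix of F (10).


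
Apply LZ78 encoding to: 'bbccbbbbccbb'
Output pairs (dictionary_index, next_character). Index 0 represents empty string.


LZ78 encoding steps:
Dictionary: {0: ''}
Step 1: w='' (idx 0), next='b' -> output (0, 'b'), add 'b' as idx 1
Step 2: w='b' (idx 1), next='c' -> output (1, 'c'), add 'bc' as idx 2
Step 3: w='' (idx 0), next='c' -> output (0, 'c'), add 'c' as idx 3
Step 4: w='b' (idx 1), next='b' -> output (1, 'b'), add 'bb' as idx 4
Step 5: w='bb' (idx 4), next='c' -> output (4, 'c'), add 'bbc' as idx 5
Step 6: w='c' (idx 3), next='b' -> output (3, 'b'), add 'cb' as idx 6
Step 7: w='b' (idx 1), end of input -> output (1, '')


Encoded: [(0, 'b'), (1, 'c'), (0, 'c'), (1, 'b'), (4, 'c'), (3, 'b'), (1, '')]


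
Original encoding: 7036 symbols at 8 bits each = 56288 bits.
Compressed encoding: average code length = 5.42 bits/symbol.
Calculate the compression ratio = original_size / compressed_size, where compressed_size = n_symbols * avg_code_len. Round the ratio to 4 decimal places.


original_size = n_symbols * orig_bits = 7036 * 8 = 56288 bits
compressed_size = n_symbols * avg_code_len = 7036 * 5.42 = 38135.12 bits
ratio = original_size / compressed_size = 56288 / 38135.12 = 1.476

Compression ratio = 1.476


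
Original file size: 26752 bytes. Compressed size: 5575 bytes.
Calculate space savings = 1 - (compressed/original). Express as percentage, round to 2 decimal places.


ratio = compressed/original = 5575/26752 = 0.208396
savings = 1 - ratio = 1 - 0.208396 = 0.791604
as a percentage: 0.791604 * 100 = 79.16%

Space savings = 1 - 5575/26752 = 79.16%


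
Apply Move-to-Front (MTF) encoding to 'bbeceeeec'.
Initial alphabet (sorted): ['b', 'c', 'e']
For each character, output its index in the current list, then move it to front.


MTF encoding:
'b': index 0 in ['b', 'c', 'e'] -> ['b', 'c', 'e']
'b': index 0 in ['b', 'c', 'e'] -> ['b', 'c', 'e']
'e': index 2 in ['b', 'c', 'e'] -> ['e', 'b', 'c']
'c': index 2 in ['e', 'b', 'c'] -> ['c', 'e', 'b']
'e': index 1 in ['c', 'e', 'b'] -> ['e', 'c', 'b']
'e': index 0 in ['e', 'c', 'b'] -> ['e', 'c', 'b']
'e': index 0 in ['e', 'c', 'b'] -> ['e', 'c', 'b']
'e': index 0 in ['e', 'c', 'b'] -> ['e', 'c', 'b']
'c': index 1 in ['e', 'c', 'b'] -> ['c', 'e', 'b']


Output: [0, 0, 2, 2, 1, 0, 0, 0, 1]


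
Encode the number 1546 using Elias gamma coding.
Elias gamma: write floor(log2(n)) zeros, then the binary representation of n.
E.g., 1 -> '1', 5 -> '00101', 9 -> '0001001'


num_bits = floor(log2(1546)) + 1 = 11
leading_zeros = num_bits - 1 = 10
binary(1546) = 11000001010

Elias gamma(1546) = '0000000000' + '11000001010' = 000000000011000001010 (21 bits)


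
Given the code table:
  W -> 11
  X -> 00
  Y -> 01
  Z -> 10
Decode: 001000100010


Decoding:
00 -> X
10 -> Z
00 -> X
10 -> Z
00 -> X
10 -> Z


Result: XZXZXZ


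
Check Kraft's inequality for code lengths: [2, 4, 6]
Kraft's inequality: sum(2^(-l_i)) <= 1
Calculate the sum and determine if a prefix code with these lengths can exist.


Sum = 2^(-2) + 2^(-4) + 2^(-6)
    = 0.25 + 0.0625 + 0.015625
    = 21/64 = 0.328125
Since 0.328125 <= 1, Kraft's inequality IS satisfied.
A prefix code with these lengths CAN exist.

Kraft sum = 0.328125. Satisfied.


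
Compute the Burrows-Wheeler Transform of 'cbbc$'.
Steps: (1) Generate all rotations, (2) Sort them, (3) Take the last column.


Rotations (sorted):
  0: $cbbc -> last char: c
  1: bbc$c -> last char: c
  2: bc$cb -> last char: b
  3: c$cbb -> last char: b
  4: cbbc$ -> last char: $


BWT = ccbb$


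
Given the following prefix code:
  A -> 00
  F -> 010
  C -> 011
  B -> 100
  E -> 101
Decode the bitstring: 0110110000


Decoding step by step:
Bits 011 -> C
Bits 011 -> C
Bits 00 -> A
Bits 00 -> A


Decoded message: CCAA


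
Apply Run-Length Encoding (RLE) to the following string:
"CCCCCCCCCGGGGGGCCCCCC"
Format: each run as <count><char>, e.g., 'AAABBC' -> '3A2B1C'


Scanning runs left to right:
  i=0: run of 'C' x 9 -> '9C'
  i=9: run of 'G' x 6 -> '6G'
  i=15: run of 'C' x 6 -> '6C'

RLE = 9C6G6C


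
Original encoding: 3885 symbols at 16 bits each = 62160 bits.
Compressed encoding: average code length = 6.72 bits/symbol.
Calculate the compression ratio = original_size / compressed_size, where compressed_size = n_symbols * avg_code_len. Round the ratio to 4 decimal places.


original_size = n_symbols * orig_bits = 3885 * 16 = 62160 bits
compressed_size = n_symbols * avg_code_len = 3885 * 6.72 = 26107.2 bits
ratio = original_size / compressed_size = 62160 / 26107.2 = 2.381

Compression ratio = 2.381


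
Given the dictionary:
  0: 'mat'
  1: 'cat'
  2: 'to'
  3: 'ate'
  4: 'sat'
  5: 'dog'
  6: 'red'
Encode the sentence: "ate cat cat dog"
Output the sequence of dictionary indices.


Look up each word in the dictionary:
  'ate' -> 3
  'cat' -> 1
  'cat' -> 1
  'dog' -> 5

Encoded: [3, 1, 1, 5]


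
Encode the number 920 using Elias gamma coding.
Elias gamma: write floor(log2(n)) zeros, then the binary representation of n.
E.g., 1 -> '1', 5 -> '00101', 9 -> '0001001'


num_bits = floor(log2(920)) + 1 = 10
leading_zeros = num_bits - 1 = 9
binary(920) = 1110011000

Elias gamma(920) = '000000000' + '1110011000' = 0000000001110011000 (19 bits)


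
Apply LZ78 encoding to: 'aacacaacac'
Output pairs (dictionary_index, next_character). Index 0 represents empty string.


LZ78 encoding steps:
Dictionary: {0: ''}
Step 1: w='' (idx 0), next='a' -> output (0, 'a'), add 'a' as idx 1
Step 2: w='a' (idx 1), next='c' -> output (1, 'c'), add 'ac' as idx 2
Step 3: w='ac' (idx 2), next='a' -> output (2, 'a'), add 'aca' as idx 3
Step 4: w='aca' (idx 3), next='c' -> output (3, 'c'), add 'acac' as idx 4


Encoded: [(0, 'a'), (1, 'c'), (2, 'a'), (3, 'c')]


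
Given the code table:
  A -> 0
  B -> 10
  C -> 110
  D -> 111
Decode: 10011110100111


Decoding:
10 -> B
0 -> A
111 -> D
10 -> B
10 -> B
0 -> A
111 -> D


Result: BADBBAD


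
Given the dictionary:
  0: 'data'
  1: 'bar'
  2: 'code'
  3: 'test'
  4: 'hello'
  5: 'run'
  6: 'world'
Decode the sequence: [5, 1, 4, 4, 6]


Look up each index in the dictionary:
  5 -> 'run'
  1 -> 'bar'
  4 -> 'hello'
  4 -> 'hello'
  6 -> 'world'

Decoded: "run bar hello hello world"


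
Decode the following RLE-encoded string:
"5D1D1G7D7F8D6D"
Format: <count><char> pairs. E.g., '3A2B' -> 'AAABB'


Expanding each <count><char> pair:
  5D -> 'DDDDD'
  1D -> 'D'
  1G -> 'G'
  7D -> 'DDDDDDD'
  7F -> 'FFFFFFF'
  8D -> 'DDDDDDDD'
  6D -> 'DDDDDD'

Decoded = DDDDDDGDDDDDDDFFFFFFFDDDDDDDDDDDDDD


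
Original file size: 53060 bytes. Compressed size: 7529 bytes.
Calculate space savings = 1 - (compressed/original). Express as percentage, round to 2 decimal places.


ratio = compressed/original = 7529/53060 = 0.141896
savings = 1 - ratio = 1 - 0.141896 = 0.858104
as a percentage: 0.858104 * 100 = 85.81%

Space savings = 1 - 7529/53060 = 85.81%


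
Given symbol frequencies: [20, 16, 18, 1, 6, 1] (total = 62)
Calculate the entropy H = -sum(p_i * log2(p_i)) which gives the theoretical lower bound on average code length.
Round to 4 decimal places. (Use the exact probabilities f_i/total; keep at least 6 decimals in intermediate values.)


Per-symbol terms -p_i * log2(p_i) with p_i = f_i/62:
  p = 20/62 = 0.322581: log2(p) = -1.632268, -p*log2(p) = 0.526538
  p = 16/62 = 0.258065: log2(p) = -1.954196, -p*log2(p) = 0.504309
  p = 18/62 = 0.290323: log2(p) = -1.784271, -p*log2(p) = 0.518014
  p = 1/62 = 0.016129: log2(p) = -5.954196, -p*log2(p) = 0.096035
  p = 6/62 = 0.096774: log2(p) = -3.369234, -p*log2(p) = 0.326055
  p = 1/62 = 0.016129: log2(p) = -5.954196, -p*log2(p) = 0.096035
H = 0.526538 + 0.504309 + 0.518014 + 0.096035 + 0.326055 + 0.096035 = 2.066986

H = 2.067 bits/symbol


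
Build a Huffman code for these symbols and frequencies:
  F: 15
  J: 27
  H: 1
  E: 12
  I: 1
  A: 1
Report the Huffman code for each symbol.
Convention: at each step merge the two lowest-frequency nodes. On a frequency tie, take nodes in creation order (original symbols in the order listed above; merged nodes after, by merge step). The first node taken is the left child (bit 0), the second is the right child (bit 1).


Huffman tree construction:
Step 1: Merge H(1) + I(1) = 2
Step 2: Merge A(1) + (H+I)(2) = 3
Step 3: Merge (A+(H+I))(3) + E(12) = 15
Step 4: Merge F(15) + ((A+(H+I))+E)(15) = 30
Step 5: Merge J(27) + (F+((A+(H+I))+E))(30) = 57
Read each symbol's code off the tree from the root (left child = 0, right child = 1).

Codes:
  F: 10 (length 2)
  J: 0 (length 1)
  H: 11010 (length 5)
  E: 111 (length 3)
  I: 11011 (length 5)
  A: 1100 (length 4)
Average code length: 107/57 = 1.8772 bits/symbol


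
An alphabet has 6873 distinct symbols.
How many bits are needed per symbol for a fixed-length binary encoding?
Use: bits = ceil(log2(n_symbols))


log2(6873) = 12.7467
Bracket: 2^12 = 4096 < 6873 <= 2^13 = 8192
So ceil(log2(6873)) = 13

bits = ceil(log2(6873)) = ceil(12.7467) = 13 bits


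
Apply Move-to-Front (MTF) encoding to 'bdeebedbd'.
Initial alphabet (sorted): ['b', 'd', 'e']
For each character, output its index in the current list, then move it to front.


MTF encoding:
'b': index 0 in ['b', 'd', 'e'] -> ['b', 'd', 'e']
'd': index 1 in ['b', 'd', 'e'] -> ['d', 'b', 'e']
'e': index 2 in ['d', 'b', 'e'] -> ['e', 'd', 'b']
'e': index 0 in ['e', 'd', 'b'] -> ['e', 'd', 'b']
'b': index 2 in ['e', 'd', 'b'] -> ['b', 'e', 'd']
'e': index 1 in ['b', 'e', 'd'] -> ['e', 'b', 'd']
'd': index 2 in ['e', 'b', 'd'] -> ['d', 'e', 'b']
'b': index 2 in ['d', 'e', 'b'] -> ['b', 'd', 'e']
'd': index 1 in ['b', 'd', 'e'] -> ['d', 'b', 'e']


Output: [0, 1, 2, 0, 2, 1, 2, 2, 1]


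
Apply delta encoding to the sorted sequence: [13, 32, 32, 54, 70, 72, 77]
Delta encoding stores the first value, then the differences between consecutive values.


First value: 13
Deltas:
  32 - 13 = 19
  32 - 32 = 0
  54 - 32 = 22
  70 - 54 = 16
  72 - 70 = 2
  77 - 72 = 5


Delta encoded: [13, 19, 0, 22, 16, 2, 5]


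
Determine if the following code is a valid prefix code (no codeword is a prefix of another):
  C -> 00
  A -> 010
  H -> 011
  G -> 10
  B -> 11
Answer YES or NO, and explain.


Checking each pair (does one codeword prefix another?):
  C='00' vs A='010': no prefix
  C='00' vs H='011': no prefix
  C='00' vs G='10': no prefix
  C='00' vs B='11': no prefix
  A='010' vs C='00': no prefix
  A='010' vs H='011': no prefix
  A='010' vs G='10': no prefix
  A='010' vs B='11': no prefix
  H='011' vs C='00': no prefix
  H='011' vs A='010': no prefix
  H='011' vs G='10': no prefix
  H='011' vs B='11': no prefix
  G='10' vs C='00': no prefix
  G='10' vs A='010': no prefix
  G='10' vs H='011': no prefix
  G='10' vs B='11': no prefix
  B='11' vs C='00': no prefix
  B='11' vs A='010': no prefix
  B='11' vs H='011': no prefix
  B='11' vs G='10': no prefix
No violation found over all pairs.

YES -- this is a valid prefix code. No codeword is a prefix of any other codeword.


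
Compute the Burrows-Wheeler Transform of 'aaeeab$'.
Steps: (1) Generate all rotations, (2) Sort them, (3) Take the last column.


Rotations (sorted):
  0: $aaeeab -> last char: b
  1: aaeeab$ -> last char: $
  2: ab$aaee -> last char: e
  3: aeeab$a -> last char: a
  4: b$aaeea -> last char: a
  5: eab$aae -> last char: e
  6: eeab$aa -> last char: a


BWT = b$eaaea


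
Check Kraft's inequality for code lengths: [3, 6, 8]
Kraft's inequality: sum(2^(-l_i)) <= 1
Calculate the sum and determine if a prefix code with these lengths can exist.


Sum = 2^(-3) + 2^(-6) + 2^(-8)
    = 0.125 + 0.015625 + 0.00390625
    = 37/256 = 0.14453125
Since 0.14453125 <= 1, Kraft's inequality IS satisfied.
A prefix code with these lengths CAN exist.

Kraft sum = 0.14453125. Satisfied.


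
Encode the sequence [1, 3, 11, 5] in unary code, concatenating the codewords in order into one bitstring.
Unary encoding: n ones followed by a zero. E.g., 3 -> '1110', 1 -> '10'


Encode each number as n ones followed by a terminating 0:
  1 -> 10 (2 bits)
  3 -> 1110 (4 bits)
  11 -> 111111111110 (12 bits)
  5 -> 111110 (6 bits)
Total length = 2 + 4 + 12 + 6 = 24 bits.

Unary([1, 3, 11, 5]) = 101110111111111110111110 (24 bits)


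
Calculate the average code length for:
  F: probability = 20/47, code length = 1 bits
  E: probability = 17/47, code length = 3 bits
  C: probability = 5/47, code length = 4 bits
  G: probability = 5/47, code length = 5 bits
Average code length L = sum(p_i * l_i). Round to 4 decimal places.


Weighted contributions p_i * l_i:
  F: (20/47) * 1 = 20/47
  E: (17/47) * 3 = 51/47
  C: (5/47) * 4 = 20/47
  G: (5/47) * 5 = 25/47
Sum = (20 + 51 + 20 + 25)/47 = 116/47

L = 116/47 = 2.4681 bits/symbol


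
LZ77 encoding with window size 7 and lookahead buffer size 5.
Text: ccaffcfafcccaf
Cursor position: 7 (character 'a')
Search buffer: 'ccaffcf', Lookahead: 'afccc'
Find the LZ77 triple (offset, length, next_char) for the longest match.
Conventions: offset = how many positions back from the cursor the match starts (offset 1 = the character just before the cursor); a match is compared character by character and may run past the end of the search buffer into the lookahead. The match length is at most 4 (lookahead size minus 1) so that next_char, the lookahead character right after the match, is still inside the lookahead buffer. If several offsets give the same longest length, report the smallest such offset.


Try each offset into the search buffer:
  offset=1 (pos 6, char 'f'): match length 0
  offset=2 (pos 5, char 'c'): match length 0
  offset=3 (pos 4, char 'f'): match length 0
  offset=4 (pos 3, char 'f'): match length 0
  offset=5 (pos 2, char 'a'): match length 2
  offset=6 (pos 1, char 'c'): match length 0
  offset=7 (pos 0, char 'c'): match length 0
Longest match has length 2 at offset 5.
next_char = character at position 7 + 2 = 9 -> 'c'

Best match: offset=5, length=2 (matching 'af' starting at position 2)
LZ77 triple: (5, 2, 'c')
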